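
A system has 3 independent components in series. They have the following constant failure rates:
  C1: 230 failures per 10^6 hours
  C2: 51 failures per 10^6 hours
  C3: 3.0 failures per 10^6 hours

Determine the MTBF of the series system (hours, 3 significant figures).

3520

Series of exponential components: λ_sys = Σ λ_i
λ_sys = 0.00023 + 0.000051 + 0.0000030 = 2.8400e-04 /h
MTBF = 1 / λ_sys = 3520 h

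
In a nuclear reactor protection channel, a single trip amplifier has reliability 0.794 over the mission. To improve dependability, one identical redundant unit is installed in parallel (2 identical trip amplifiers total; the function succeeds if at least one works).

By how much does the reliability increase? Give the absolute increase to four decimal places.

0.1636

R_before = 0.794
R_after = 1 − (1 − 0.794)^2 = 0.9576
ΔR = 0.9576 − 0.794 = 0.1636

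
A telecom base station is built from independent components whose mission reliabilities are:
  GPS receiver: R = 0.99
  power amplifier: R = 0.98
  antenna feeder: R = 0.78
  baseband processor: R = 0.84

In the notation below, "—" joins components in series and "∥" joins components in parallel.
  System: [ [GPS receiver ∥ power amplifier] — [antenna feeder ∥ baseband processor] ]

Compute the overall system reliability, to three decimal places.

Parallel (GPS receiver and power amplifier): 1 − (1 − 0.99000)(1 − 0.98000) = 0.99980
Parallel (antenna feeder and baseband processor): 1 − (1 − 0.78000)(1 − 0.84000) = 0.96480
Series ([0.99980] and [0.96480]): 0.99980 × 0.96480 = 0.965

0.965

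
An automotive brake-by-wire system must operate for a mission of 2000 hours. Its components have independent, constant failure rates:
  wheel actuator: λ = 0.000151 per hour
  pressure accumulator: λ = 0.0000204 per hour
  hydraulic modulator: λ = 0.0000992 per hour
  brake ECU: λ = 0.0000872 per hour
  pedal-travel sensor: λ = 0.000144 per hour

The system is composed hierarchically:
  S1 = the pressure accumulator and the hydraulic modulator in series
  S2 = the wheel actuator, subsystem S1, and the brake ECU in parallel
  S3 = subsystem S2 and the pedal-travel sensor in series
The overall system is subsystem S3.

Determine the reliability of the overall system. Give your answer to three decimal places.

R(wheel actuator) = exp(−0.000151 × 2000) = 0.73934
R(pressure accumulator) = exp(−0.0000204 × 2000) = 0.96002
R(hydraulic modulator) = exp(−0.0000992 × 2000) = 0.82004
R(brake ECU) = exp(−0.0000872 × 2000) = 0.83996
R(pedal-travel sensor) = exp(−0.000144 × 2000) = 0.74976
Series (pressure accumulator and hydraulic modulator): 0.96002 × 0.82004 = 0.78725
Parallel (wheel actuator, [0.78725], and brake ECU): 1 − (1 − 0.73934)(1 − 0.78725)(1 − 0.83996) = 0.99112
Series ([0.99112] and pedal-travel sensor): 0.99112 × 0.74976 = 0.743

0.743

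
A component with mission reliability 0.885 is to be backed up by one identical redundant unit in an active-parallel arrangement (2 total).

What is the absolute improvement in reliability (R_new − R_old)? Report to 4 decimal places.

0.1018

R_before = 0.885
R_after = 1 − (1 − 0.885)^2 = 0.9868
ΔR = 0.9868 − 0.885 = 0.1018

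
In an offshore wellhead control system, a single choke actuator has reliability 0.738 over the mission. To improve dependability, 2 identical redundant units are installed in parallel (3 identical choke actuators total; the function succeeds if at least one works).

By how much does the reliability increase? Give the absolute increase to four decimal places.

R_before = 0.738
R_after = 1 − (1 − 0.738)^3 = 0.9820
ΔR = 0.9820 − 0.738 = 0.2440

0.2440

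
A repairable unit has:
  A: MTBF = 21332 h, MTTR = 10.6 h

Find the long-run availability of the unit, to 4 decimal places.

A(A) = MTBF/(MTBF+MTTR) = 21332/(21332+10.6) = 0.9995

0.9995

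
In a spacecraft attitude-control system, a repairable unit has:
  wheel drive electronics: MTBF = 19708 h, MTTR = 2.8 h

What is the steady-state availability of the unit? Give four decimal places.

0.9999

A(wheel drive electronics) = MTBF/(MTBF+MTTR) = 19708/(19708+2.8) = 0.9999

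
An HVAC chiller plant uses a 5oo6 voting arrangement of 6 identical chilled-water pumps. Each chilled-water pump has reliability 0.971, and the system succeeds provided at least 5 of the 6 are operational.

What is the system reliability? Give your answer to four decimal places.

0.9883

R = Σ_{i=5}^{6} C(6,i) p^i (1−p)^{6−i} with p = 0.971
C(6,5)·0.971^5·0.029^1 = 0.150192
C(6,6)·0.971^6·0.029^0 = 0.838138
Sum = 0.9883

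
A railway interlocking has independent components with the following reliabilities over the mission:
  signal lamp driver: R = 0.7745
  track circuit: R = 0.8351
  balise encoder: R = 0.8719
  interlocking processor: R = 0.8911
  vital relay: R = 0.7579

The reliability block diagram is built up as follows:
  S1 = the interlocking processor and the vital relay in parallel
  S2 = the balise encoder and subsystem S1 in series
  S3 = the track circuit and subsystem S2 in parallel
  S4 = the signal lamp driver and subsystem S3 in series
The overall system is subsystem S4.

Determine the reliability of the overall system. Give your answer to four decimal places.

Parallel (interlocking processor and vital relay): 1 − (1 − 0.891100)(1 − 0.757900) = 0.973635
Series (balise encoder and [0.973635]): 0.871900 × 0.973635 = 0.848912
Parallel (track circuit and [0.848912]): 1 − (1 − 0.835100)(1 − 0.848912) = 0.975086
Series (signal lamp driver and [0.975086]): 0.774500 × 0.975086 = 0.7552

0.7552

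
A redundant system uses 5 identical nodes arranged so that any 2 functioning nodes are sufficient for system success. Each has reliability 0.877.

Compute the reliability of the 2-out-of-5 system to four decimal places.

0.9990

R = Σ_{i=2}^{5} C(5,i) p^i (1−p)^{5−i} with p = 0.877
C(5,2)·0.877^2·0.123^3 = 0.014312
C(5,3)·0.877^3·0.123^2 = 0.102049
C(5,4)·0.877^4·0.123^1 = 0.363809
C(5,5)·0.877^5·0.123^0 = 0.518798
Sum = 0.9990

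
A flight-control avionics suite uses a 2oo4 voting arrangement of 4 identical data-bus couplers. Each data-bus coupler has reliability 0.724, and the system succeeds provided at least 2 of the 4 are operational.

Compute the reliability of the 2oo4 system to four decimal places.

0.9333

R = Σ_{i=2}^{4} C(4,i) p^i (1−p)^{4−i} with p = 0.724
C(4,2)·0.724^2·0.276^2 = 0.239578
C(4,3)·0.724^3·0.276^1 = 0.418972
C(4,4)·0.724^4·0.276^0 = 0.274760
Sum = 0.9333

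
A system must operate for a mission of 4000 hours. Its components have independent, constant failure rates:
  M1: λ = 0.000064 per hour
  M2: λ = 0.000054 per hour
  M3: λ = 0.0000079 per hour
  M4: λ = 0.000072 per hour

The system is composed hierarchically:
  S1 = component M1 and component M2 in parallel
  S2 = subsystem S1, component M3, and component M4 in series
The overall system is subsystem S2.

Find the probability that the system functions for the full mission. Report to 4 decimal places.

R(M1) = exp(−0.000064 × 4000) = 0.774142
R(M2) = exp(−0.000054 × 4000) = 0.805735
R(M3) = exp(−0.0000079 × 4000) = 0.968894
R(M4) = exp(−0.000072 × 4000) = 0.749762
Parallel (M1 and M2): 1 − (1 − 0.774142)(1 − 0.805735) = 0.956124
Series ([0.956124], M3, and M4): 0.956124 × 0.968894 × 0.749762 = 0.6946

0.6946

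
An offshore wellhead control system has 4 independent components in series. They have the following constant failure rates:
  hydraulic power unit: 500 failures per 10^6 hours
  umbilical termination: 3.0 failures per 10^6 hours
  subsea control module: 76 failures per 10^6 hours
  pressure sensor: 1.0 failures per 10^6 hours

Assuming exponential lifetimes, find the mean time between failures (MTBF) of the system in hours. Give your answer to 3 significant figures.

Series of exponential components: λ_sys = Σ λ_i
λ_sys = 0.00050 + 0.0000030 + 0.000076 + 0.0000010 = 5.8000e-04 /h
MTBF = 1 / λ_sys = 1720 h

1720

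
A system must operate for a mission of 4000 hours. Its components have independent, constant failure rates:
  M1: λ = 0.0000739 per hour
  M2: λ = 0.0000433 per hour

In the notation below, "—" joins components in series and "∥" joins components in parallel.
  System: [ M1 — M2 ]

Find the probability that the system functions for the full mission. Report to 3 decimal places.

R(M1) = exp(−0.0000739 × 4000) = 0.74409
R(M2) = exp(−0.0000433 × 4000) = 0.84097
Series (M1 and M2): 0.74409 × 0.84097 = 0.626

0.626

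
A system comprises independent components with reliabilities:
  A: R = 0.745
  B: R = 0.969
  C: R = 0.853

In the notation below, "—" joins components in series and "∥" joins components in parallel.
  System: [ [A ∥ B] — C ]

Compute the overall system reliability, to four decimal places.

0.8463

Parallel (A and B): 1 − (1 − 0.745000)(1 − 0.969000) = 0.992095
Series ([0.992095] and C): 0.992095 × 0.853000 = 0.8463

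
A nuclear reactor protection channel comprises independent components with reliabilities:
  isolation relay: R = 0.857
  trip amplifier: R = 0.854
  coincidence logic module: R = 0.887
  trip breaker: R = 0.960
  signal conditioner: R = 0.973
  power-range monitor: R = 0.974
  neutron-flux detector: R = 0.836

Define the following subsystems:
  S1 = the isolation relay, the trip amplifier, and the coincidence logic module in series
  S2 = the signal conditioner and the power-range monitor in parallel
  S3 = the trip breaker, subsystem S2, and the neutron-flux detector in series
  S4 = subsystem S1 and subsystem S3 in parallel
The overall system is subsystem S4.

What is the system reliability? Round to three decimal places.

Series (isolation relay, trip amplifier, and coincidence logic module): 0.85700 × 0.85400 × 0.88700 = 0.64918
Parallel (signal conditioner and power-range monitor): 1 − (1 − 0.97300)(1 − 0.97400) = 0.99930
Series (trip breaker, [0.99930], and neutron-flux detector): 0.96000 × 0.99930 × 0.83600 = 0.80200
Parallel ([0.64918] and [0.80200]): 1 − (1 − 0.64918)(1 − 0.80200) = 0.931

0.931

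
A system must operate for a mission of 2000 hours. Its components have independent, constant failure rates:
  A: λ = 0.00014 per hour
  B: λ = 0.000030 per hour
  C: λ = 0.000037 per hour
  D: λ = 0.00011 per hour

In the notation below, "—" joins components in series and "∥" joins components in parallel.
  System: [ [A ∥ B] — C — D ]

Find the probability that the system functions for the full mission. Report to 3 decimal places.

0.735

R(A) = exp(−0.00014 × 2000) = 0.75578
R(B) = exp(−0.000030 × 2000) = 0.94176
R(C) = exp(−0.000037 × 2000) = 0.92867
R(D) = exp(−0.00011 × 2000) = 0.80252
Parallel (A and B): 1 − (1 − 0.75578)(1 − 0.94176) = 0.98578
Series ([0.98578], C, and D): 0.98578 × 0.92867 × 0.80252 = 0.735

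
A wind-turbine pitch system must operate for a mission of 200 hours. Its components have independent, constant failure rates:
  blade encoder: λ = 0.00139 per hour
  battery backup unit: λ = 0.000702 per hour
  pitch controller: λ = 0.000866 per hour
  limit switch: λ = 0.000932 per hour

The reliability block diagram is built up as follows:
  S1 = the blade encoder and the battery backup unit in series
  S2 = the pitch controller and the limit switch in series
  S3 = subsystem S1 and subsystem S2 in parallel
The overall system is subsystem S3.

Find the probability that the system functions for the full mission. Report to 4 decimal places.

0.8967

R(blade encoder) = exp(−0.00139 × 200) = 0.757297
R(battery backup unit) = exp(−0.000702 × 200) = 0.869011
R(pitch controller) = exp(−0.000866 × 200) = 0.840969
R(limit switch) = exp(−0.000932 × 200) = 0.829942
Series (blade encoder and battery backup unit): 0.757297 × 0.869011 = 0.658099
Series (pitch controller and limit switch): 0.840969 × 0.829942 = 0.697955
Parallel ([0.658099] and [0.697955]): 1 − (1 − 0.658099)(1 − 0.697955) = 0.8967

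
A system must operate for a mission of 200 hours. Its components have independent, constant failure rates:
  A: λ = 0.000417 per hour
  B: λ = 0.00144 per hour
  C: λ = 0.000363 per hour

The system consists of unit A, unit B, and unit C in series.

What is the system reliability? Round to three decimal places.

R(A) = exp(−0.000417 × 200) = 0.91998
R(B) = exp(−0.00144 × 200) = 0.74976
R(C) = exp(−0.000363 × 200) = 0.92997
Series (A, B, and C): 0.91998 × 0.74976 × 0.92997 = 0.641

0.641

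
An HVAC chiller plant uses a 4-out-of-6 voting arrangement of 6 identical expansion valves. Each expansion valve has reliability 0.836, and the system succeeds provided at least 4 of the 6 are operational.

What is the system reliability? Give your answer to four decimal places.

0.9403

R = Σ_{i=4}^{6} C(6,i) p^i (1−p)^{6−i} with p = 0.836
C(6,4)·0.836^4·0.164^2 = 0.197063
C(6,5)·0.836^5·0.164^1 = 0.401815
C(6,6)·0.836^6·0.164^0 = 0.341380
Sum = 0.9403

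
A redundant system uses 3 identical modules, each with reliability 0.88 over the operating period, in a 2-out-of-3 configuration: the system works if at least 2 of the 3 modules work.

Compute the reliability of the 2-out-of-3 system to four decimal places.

R = Σ_{i=2}^{3} C(3,i) p^i (1−p)^{3−i} with p = 0.88
C(3,2)·0.88^2·0.12^1 = 0.278784
C(3,3)·0.88^3·0.12^0 = 0.681472
Sum = 0.9603

0.9603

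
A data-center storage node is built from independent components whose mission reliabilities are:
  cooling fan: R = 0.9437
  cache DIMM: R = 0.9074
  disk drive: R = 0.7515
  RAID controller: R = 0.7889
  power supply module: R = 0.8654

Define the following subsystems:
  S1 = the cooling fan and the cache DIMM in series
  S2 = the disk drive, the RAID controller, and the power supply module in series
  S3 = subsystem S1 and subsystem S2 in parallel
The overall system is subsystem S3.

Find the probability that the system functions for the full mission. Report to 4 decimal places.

0.9300

Series (cooling fan and cache DIMM): 0.943700 × 0.907400 = 0.856313
Series (disk drive, RAID controller, and power supply module): 0.751500 × 0.788900 × 0.865400 = 0.513060
Parallel ([0.856313] and [0.513060]): 1 − (1 − 0.856313)(1 − 0.513060) = 0.9300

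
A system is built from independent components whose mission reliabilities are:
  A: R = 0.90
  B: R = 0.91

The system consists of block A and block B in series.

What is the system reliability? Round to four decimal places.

Series (A and B): 0.900000 × 0.910000 = 0.8190

0.8190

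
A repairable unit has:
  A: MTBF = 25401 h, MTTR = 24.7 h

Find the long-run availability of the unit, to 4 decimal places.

0.9990

A(A) = MTBF/(MTBF+MTTR) = 25401/(25401+24.7) = 0.9990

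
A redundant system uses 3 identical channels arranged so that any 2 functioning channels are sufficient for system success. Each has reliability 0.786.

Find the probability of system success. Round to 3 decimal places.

R = Σ_{i=2}^{3} C(3,i) p^i (1−p)^{3−i} with p = 0.786
C(3,2)·0.786^2·0.214^1 = 0.39663
C(3,3)·0.786^3·0.214^0 = 0.48559
Sum = 0.882

0.882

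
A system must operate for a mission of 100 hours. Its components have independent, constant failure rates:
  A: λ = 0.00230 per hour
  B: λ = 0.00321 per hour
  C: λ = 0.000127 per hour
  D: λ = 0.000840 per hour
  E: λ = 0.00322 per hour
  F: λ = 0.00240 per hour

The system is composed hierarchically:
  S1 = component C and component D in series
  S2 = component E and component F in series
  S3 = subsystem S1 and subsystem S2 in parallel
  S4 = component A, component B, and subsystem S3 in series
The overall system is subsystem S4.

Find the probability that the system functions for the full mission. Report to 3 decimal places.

R(A) = exp(−0.00230 × 100) = 0.79453
R(B) = exp(−0.00321 × 100) = 0.72542
R(C) = exp(−0.000127 × 100) = 0.98738
R(D) = exp(−0.000840 × 100) = 0.91943
R(E) = exp(−0.00322 × 100) = 0.72470
R(F) = exp(−0.00240 × 100) = 0.78663
Series (C and D): 0.98738 × 0.91943 = 0.90783
Series (E and F): 0.72470 × 0.78663 = 0.57007
Parallel ([0.90783] and [0.57007]): 1 − (1 − 0.90783)(1 − 0.57007) = 0.96037
Series (A, B, and [0.96037]): 0.79453 × 0.72542 × 0.96037 = 0.554

0.554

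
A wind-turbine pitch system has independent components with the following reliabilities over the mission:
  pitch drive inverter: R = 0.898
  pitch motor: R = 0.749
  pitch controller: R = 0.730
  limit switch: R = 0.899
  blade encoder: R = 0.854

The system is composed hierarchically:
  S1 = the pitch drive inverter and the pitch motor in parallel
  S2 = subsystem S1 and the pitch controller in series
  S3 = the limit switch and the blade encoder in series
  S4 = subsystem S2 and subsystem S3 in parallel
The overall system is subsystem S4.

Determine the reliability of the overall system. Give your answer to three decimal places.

0.933

Parallel (pitch drive inverter and pitch motor): 1 − (1 − 0.89800)(1 − 0.74900) = 0.97440
Series ([0.97440] and pitch controller): 0.97440 × 0.73000 = 0.71131
Series (limit switch and blade encoder): 0.89900 × 0.85400 = 0.76775
Parallel ([0.71131] and [0.76775]): 1 − (1 − 0.71131)(1 − 0.76775) = 0.933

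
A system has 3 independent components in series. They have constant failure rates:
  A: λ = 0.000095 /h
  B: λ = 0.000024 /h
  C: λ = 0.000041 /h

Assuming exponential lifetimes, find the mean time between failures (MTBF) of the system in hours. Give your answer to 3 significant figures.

6250

Series of exponential components: λ_sys = Σ λ_i
λ_sys = 0.000095 + 0.000024 + 0.000041 = 1.6000e-04 /h
MTBF = 1 / λ_sys = 6250 h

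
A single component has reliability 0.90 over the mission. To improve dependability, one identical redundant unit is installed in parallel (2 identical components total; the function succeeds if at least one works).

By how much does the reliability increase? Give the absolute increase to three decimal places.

0.090

R_before = 0.90
R_after = 1 − (1 − 0.90)^2 = 0.990
ΔR = 0.990 − 0.90 = 0.090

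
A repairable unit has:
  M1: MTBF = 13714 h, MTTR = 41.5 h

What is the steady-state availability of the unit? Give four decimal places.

0.9970

A(M1) = MTBF/(MTBF+MTTR) = 13714/(13714+41.5) = 0.9970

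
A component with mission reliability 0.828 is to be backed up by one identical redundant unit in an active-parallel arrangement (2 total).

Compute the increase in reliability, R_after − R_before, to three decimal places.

R_before = 0.828
R_after = 1 − (1 − 0.828)^2 = 0.970
ΔR = 0.970 − 0.828 = 0.142

0.142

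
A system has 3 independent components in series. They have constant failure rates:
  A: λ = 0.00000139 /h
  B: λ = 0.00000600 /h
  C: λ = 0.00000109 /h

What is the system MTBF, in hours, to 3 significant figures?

Series of exponential components: λ_sys = Σ λ_i
λ_sys = 0.00000139 + 0.00000600 + 0.00000109 = 8.4800e-06 /h
MTBF = 1 / λ_sys = 118000 h

118000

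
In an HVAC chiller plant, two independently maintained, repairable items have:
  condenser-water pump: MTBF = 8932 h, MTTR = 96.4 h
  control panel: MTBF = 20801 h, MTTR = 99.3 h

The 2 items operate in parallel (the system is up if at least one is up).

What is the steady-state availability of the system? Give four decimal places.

0.9999

A(condenser-water pump) = MTBF/(MTBF+MTTR) = 8932/(8932+96.4) = 0.989323
A(control panel) = MTBF/(MTBF+MTTR) = 20801/(20801+99.3) = 0.995249
Parallel availability: 1 − (1 − 0.989323)(1 − 0.995249) = 0.9999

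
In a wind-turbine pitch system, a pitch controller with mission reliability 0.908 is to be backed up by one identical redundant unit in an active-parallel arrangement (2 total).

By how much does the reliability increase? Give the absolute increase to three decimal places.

R_before = 0.908
R_after = 1 − (1 − 0.908)^2 = 0.992
ΔR = 0.992 − 0.908 = 0.084

0.084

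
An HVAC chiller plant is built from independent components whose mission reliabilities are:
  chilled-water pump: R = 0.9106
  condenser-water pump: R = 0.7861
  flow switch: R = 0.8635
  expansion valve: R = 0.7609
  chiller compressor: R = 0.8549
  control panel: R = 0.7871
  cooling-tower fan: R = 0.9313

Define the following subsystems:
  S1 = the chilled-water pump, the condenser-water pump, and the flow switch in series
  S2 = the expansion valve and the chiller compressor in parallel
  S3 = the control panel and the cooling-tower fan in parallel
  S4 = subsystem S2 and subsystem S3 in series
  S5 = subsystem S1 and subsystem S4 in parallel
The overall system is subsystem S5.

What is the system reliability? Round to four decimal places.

Series (chilled-water pump, condenser-water pump, and flow switch): 0.910600 × 0.786100 × 0.863500 = 0.618113
Parallel (expansion valve and chiller compressor): 1 − (1 − 0.760900)(1 − 0.854900) = 0.965307
Parallel (control panel and cooling-tower fan): 1 − (1 − 0.787100)(1 − 0.931300) = 0.985374
Series ([0.965307] and [0.985374]): 0.965307 × 0.985374 = 0.951188
Parallel ([0.618113] and [0.951188]): 1 − (1 − 0.618113)(1 − 0.951188) = 0.9814

0.9814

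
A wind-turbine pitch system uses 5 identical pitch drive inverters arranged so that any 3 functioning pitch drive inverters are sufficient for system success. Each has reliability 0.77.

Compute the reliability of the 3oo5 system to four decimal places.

0.9164

R = Σ_{i=3}^{5} C(5,i) p^i (1−p)^{5−i} with p = 0.77
C(5,3)·0.77^3·0.23^2 = 0.241506
C(5,4)·0.77^4·0.23^1 = 0.404260
C(5,5)·0.77^5·0.23^0 = 0.270678
Sum = 0.9164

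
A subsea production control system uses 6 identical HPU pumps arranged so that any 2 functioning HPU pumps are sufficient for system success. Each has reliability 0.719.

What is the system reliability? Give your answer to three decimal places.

0.992

R = Σ_{i=2}^{6} C(6,i) p^i (1−p)^{6−i} with p = 0.719
C(6,2)·0.719^2·0.281^4 = 0.04835
C(6,3)·0.719^3·0.281^3 = 0.16494
C(6,4)·0.719^4·0.281^2 = 0.31653
C(6,5)·0.719^5·0.281^1 = 0.32397
C(6,6)·0.719^6·0.281^0 = 0.13816
Sum = 0.992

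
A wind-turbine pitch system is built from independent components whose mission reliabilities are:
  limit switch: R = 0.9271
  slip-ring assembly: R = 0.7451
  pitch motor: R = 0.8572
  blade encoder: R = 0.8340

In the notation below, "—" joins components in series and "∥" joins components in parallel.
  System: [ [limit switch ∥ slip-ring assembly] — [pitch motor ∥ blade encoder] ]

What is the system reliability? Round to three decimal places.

0.958

Parallel (limit switch and slip-ring assembly): 1 − (1 − 0.92710)(1 − 0.74510) = 0.98142
Parallel (pitch motor and blade encoder): 1 − (1 − 0.85720)(1 − 0.83400) = 0.97630
Series ([0.98142] and [0.97630]): 0.98142 × 0.97630 = 0.958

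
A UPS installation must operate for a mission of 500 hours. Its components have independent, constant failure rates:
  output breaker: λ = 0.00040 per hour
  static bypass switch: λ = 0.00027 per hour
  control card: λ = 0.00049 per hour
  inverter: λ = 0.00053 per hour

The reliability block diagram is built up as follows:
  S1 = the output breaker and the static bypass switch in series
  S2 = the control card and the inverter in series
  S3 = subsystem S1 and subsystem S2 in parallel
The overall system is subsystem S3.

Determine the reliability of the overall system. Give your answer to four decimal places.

R(output breaker) = exp(−0.00040 × 500) = 0.818731
R(static bypass switch) = exp(−0.00027 × 500) = 0.873716
R(control card) = exp(−0.00049 × 500) = 0.782705
R(inverter) = exp(−0.00053 × 500) = 0.767206
Series (output breaker and static bypass switch): 0.818731 × 0.873716 = 0.715338
Series (control card and inverter): 0.782705 × 0.767206 = 0.600496
Parallel ([0.715338] and [0.600496]): 1 − (1 − 0.715338)(1 − 0.600496) = 0.8863

0.8863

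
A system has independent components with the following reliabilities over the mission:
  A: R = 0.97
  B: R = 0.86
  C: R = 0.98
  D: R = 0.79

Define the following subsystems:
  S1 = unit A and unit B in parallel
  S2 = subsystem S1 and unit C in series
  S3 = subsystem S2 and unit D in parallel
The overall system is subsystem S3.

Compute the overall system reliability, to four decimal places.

Parallel (A and B): 1 − (1 − 0.970000)(1 − 0.860000) = 0.995800
Series ([0.995800] and C): 0.995800 × 0.980000 = 0.975884
Parallel ([0.975884] and D): 1 − (1 − 0.975884)(1 − 0.790000) = 0.9949

0.9949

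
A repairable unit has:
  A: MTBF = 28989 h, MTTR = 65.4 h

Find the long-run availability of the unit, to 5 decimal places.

0.99775

A(A) = MTBF/(MTBF+MTTR) = 28989/(28989+65.4) = 0.99775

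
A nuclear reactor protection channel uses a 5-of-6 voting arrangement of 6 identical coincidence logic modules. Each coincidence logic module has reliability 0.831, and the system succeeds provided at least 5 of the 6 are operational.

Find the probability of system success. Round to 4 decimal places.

0.7311

R = Σ_{i=5}^{6} C(6,i) p^i (1−p)^{6−i} with p = 0.831
C(6,5)·0.831^5·0.169^1 = 0.401831
C(6,6)·0.831^6·0.169^0 = 0.329311
Sum = 0.7311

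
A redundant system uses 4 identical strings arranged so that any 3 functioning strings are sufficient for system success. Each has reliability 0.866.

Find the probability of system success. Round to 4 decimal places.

0.9105

R = Σ_{i=3}^{4} C(4,i) p^i (1−p)^{4−i} with p = 0.866
C(4,3)·0.866^3·0.134^1 = 0.348112
C(4,4)·0.866^4·0.134^0 = 0.562434
Sum = 0.9105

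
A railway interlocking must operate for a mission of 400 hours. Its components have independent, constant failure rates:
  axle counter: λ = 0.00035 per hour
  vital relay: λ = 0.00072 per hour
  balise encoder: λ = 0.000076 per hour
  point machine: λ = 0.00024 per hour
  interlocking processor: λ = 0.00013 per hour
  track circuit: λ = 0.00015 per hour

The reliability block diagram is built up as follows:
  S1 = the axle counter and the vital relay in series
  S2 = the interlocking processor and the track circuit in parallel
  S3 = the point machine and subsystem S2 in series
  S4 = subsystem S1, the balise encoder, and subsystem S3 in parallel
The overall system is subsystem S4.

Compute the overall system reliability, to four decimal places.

R(axle counter) = exp(−0.00035 × 400) = 0.869358
R(vital relay) = exp(−0.00072 × 400) = 0.749762
R(balise encoder) = exp(−0.000076 × 400) = 0.970057
R(point machine) = exp(−0.00024 × 400) = 0.908464
R(interlocking processor) = exp(−0.00013 × 400) = 0.949329
R(track circuit) = exp(−0.00015 × 400) = 0.941765
Series (axle counter and vital relay): 0.869358 × 0.749762 = 0.651812
Parallel (interlocking processor and track circuit): 1 − (1 − 0.949329)(1 − 0.941765) = 0.997049
Series (point machine and [0.997049]): 0.908464 × 0.997049 = 0.905783
Parallel ([0.651812], balise encoder, and [0.905783]): 1 − (1 − 0.651812)(1 − 0.970057)(1 − 0.905783) = 0.9990

0.9990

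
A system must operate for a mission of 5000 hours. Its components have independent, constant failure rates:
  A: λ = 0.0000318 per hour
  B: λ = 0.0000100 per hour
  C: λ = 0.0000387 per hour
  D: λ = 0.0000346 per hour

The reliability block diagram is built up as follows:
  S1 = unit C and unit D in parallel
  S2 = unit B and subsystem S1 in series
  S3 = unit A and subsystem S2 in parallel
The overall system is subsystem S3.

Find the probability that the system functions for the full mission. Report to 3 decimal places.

R(A) = exp(−0.0000318 × 5000) = 0.85300
R(B) = exp(−0.0000100 × 5000) = 0.95123
R(C) = exp(−0.0000387 × 5000) = 0.82407
R(D) = exp(−0.0000346 × 5000) = 0.84114
Parallel (C and D): 1 − (1 − 0.82407)(1 − 0.84114) = 0.97205
Series (B and [0.97205]): 0.95123 × 0.97205 = 0.92464
Parallel (A and [0.92464]): 1 − (1 − 0.85300)(1 − 0.92464) = 0.989

0.989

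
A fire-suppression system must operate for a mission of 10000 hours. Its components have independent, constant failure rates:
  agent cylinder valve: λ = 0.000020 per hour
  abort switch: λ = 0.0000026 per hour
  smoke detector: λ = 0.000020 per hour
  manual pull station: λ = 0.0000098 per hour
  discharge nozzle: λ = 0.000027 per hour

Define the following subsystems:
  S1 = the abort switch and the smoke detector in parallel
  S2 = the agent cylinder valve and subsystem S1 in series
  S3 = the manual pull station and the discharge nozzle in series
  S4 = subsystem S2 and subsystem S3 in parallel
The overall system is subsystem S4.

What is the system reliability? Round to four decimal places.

0.9430

R(agent cylinder valve) = exp(−0.000020 × 10000) = 0.818731
R(abort switch) = exp(−0.0000026 × 10000) = 0.974335
R(smoke detector) = exp(−0.000020 × 10000) = 0.818731
R(manual pull station) = exp(−0.0000098 × 10000) = 0.906649
R(discharge nozzle) = exp(−0.000027 × 10000) = 0.763379
Parallel (abort switch and smoke detector): 1 − (1 − 0.974335)(1 − 0.818731) = 0.995348
Series (agent cylinder valve and [0.995348]): 0.818731 × 0.995348 = 0.814922
Series (manual pull station and discharge nozzle): 0.906649 × 0.763379 = 0.692117
Parallel ([0.814922] and [0.692117]): 1 − (1 − 0.814922)(1 − 0.692117) = 0.9430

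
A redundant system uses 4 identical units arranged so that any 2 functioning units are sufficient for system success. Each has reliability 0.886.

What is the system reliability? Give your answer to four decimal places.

R = Σ_{i=2}^{4} C(4,i) p^i (1−p)^{4−i} with p = 0.886
C(4,2)·0.886^2·0.114^2 = 0.061211
C(4,3)·0.886^3·0.114^1 = 0.317151
C(4,4)·0.886^4·0.114^0 = 0.616219
Sum = 0.9946

0.9946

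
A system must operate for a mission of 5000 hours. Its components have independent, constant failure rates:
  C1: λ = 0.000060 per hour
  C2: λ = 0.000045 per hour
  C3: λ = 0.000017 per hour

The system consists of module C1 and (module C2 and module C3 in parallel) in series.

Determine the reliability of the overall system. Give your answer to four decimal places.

R(C1) = exp(−0.000060 × 5000) = 0.740818
R(C2) = exp(−0.000045 × 5000) = 0.798516
R(C3) = exp(−0.000017 × 5000) = 0.918512
Parallel (C2 and C3): 1 − (1 − 0.798516)(1 − 0.918512) = 0.983581
Series (C1 and [0.983581]): 0.740818 × 0.983581 = 0.7287

0.7287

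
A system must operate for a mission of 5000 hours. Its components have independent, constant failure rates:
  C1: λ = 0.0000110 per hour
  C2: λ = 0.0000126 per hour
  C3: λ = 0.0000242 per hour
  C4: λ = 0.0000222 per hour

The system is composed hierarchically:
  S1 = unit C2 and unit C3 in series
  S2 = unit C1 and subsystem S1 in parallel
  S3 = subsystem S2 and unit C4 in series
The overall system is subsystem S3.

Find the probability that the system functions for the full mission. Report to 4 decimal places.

R(C1) = exp(−0.0000110 × 5000) = 0.946485
R(C2) = exp(−0.0000126 × 5000) = 0.938943
R(C3) = exp(−0.0000242 × 5000) = 0.886034
R(C4) = exp(−0.0000222 × 5000) = 0.894939
Series (C2 and C3): 0.938943 × 0.886034 = 0.831935
Parallel (C1 and [0.831935]): 1 − (1 − 0.946485)(1 − 0.831935) = 0.991006
Series ([0.991006] and C4): 0.991006 × 0.894939 = 0.8869

0.8869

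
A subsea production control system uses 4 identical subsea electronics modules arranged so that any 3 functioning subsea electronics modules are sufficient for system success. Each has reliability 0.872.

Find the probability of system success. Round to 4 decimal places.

0.9177

R = Σ_{i=3}^{4} C(4,i) p^i (1−p)^{4−i} with p = 0.872
C(4,3)·0.872^3·0.128^1 = 0.339484
C(4,4)·0.872^4·0.128^0 = 0.578184
Sum = 0.9177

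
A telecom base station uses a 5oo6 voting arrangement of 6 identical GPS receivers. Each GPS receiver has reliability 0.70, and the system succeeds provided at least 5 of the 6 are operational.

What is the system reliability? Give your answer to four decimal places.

R = Σ_{i=5}^{6} C(6,i) p^i (1−p)^{6−i} with p = 0.70
C(6,5)·0.70^5·0.30^1 = 0.302526
C(6,6)·0.70^6·0.30^0 = 0.117649
Sum = 0.4202

0.4202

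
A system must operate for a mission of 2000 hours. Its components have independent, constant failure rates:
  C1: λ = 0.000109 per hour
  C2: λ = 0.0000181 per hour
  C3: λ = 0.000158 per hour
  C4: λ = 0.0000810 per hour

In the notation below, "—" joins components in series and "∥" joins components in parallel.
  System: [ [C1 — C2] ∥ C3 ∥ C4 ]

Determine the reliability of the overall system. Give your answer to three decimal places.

0.991

R(C1) = exp(−0.000109 × 2000) = 0.80413
R(C2) = exp(−0.0000181 × 2000) = 0.96445
R(C3) = exp(−0.000158 × 2000) = 0.72906
R(C4) = exp(−0.0000810 × 2000) = 0.85044
Series (C1 and C2): 0.80413 × 0.96445 = 0.77554
Parallel ([0.77554], C3, and C4): 1 − (1 − 0.77554)(1 − 0.72906)(1 − 0.85044) = 0.991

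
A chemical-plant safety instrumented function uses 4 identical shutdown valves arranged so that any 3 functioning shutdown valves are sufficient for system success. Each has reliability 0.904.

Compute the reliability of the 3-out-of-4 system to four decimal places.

R = Σ_{i=3}^{4} C(4,i) p^i (1−p)^{4−i} with p = 0.904
C(4,3)·0.904^3·0.096^1 = 0.283685
C(4,4)·0.904^4·0.096^0 = 0.667842
Sum = 0.9515

0.9515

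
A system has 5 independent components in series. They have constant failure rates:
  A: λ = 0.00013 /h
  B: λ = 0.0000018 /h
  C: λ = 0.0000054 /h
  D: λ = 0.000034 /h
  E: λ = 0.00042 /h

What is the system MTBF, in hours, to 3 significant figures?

Series of exponential components: λ_sys = Σ λ_i
λ_sys = 0.00013 + 0.0000018 + 0.0000054 + 0.000034 + 0.00042 = 5.9120e-04 /h
MTBF = 1 / λ_sys = 1690 h

1690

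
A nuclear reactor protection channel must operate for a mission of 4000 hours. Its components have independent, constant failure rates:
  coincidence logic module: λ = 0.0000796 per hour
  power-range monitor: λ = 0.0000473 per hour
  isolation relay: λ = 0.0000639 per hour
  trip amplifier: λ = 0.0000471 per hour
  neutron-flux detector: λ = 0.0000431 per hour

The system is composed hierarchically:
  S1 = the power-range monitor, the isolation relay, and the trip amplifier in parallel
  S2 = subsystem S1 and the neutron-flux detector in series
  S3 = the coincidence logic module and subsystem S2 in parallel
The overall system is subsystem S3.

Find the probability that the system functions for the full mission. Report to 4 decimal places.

0.9553

R(coincidence logic module) = exp(−0.0000796 × 4000) = 0.727312
R(power-range monitor) = exp(−0.0000473 × 4000) = 0.827621
R(isolation relay) = exp(−0.0000639 × 4000) = 0.774452
R(trip amplifier) = exp(−0.0000471 × 4000) = 0.828283
R(neutron-flux detector) = exp(−0.0000431 × 4000) = 0.841642
Parallel (power-range monitor, isolation relay, and trip amplifier): 1 − (1 − 0.827621)(1 − 0.774452)(1 − 0.828283) = 0.993324
Series ([0.993324] and neutron-flux detector): 0.993324 × 0.841642 = 0.836023
Parallel (coincidence logic module and [0.836023]): 1 − (1 − 0.727312)(1 − 0.836023) = 0.9553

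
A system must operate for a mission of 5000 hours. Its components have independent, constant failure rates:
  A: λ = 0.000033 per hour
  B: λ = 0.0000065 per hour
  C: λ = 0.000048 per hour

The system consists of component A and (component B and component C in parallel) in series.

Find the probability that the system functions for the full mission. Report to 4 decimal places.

0.8421

R(A) = exp(−0.000033 × 5000) = 0.847894
R(B) = exp(−0.0000065 × 5000) = 0.968022
R(C) = exp(−0.000048 × 5000) = 0.786628
Parallel (B and C): 1 − (1 − 0.968022)(1 − 0.786628) = 0.993177
Series (A and [0.993177]): 0.847894 × 0.993177 = 0.8421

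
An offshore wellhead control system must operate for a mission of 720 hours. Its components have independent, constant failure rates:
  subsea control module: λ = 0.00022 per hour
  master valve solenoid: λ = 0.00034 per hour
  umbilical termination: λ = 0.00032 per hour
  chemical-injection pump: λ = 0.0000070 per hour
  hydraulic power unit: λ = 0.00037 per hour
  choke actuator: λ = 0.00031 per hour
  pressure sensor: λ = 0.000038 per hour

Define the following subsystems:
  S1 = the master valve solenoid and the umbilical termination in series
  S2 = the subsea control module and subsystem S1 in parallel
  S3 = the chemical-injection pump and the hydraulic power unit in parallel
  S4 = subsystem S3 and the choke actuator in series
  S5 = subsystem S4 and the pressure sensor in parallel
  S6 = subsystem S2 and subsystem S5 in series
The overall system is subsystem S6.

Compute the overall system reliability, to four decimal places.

0.9395

R(subsea control module) = exp(−0.00022 × 720) = 0.853508
R(master valve solenoid) = exp(−0.00034 × 720) = 0.782861
R(umbilical termination) = exp(−0.00032 × 720) = 0.794216
R(chemical-injection pump) = exp(−0.0000070 × 720) = 0.994973
R(hydraulic power unit) = exp(−0.00037 × 720) = 0.766133
R(choke actuator) = exp(−0.00031 × 720) = 0.799955
R(pressure sensor) = exp(−0.000038 × 720) = 0.973011
Series (master valve solenoid and umbilical termination): 0.782861 × 0.794216 = 0.621761
Parallel (subsea control module and [0.621761]): 1 − (1 − 0.853508)(1 − 0.621761) = 0.944591
Parallel (chemical-injection pump and hydraulic power unit): 1 − (1 − 0.994973)(1 − 0.766133) = 0.998824
Series ([0.998824] and choke actuator): 0.998824 × 0.799955 = 0.799014
Parallel ([0.799014] and pressure sensor): 1 − (1 − 0.799014)(1 − 0.973011) = 0.994576
Series ([0.944591] and [0.994576]): 0.944591 × 0.994576 = 0.9395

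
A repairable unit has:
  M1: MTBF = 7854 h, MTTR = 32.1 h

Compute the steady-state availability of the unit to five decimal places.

0.99593

A(M1) = MTBF/(MTBF+MTTR) = 7854/(7854+32.1) = 0.99593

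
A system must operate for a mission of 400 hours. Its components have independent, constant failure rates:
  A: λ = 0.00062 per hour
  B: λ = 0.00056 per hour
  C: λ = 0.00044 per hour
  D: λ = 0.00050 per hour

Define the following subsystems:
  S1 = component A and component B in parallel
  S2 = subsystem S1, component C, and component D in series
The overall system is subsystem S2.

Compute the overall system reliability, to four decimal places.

R(A) = exp(−0.00062 × 400) = 0.780360
R(B) = exp(−0.00056 × 400) = 0.799315
R(C) = exp(−0.00044 × 400) = 0.838618
R(D) = exp(−0.00050 × 400) = 0.818731
Parallel (A and B): 1 − (1 − 0.780360)(1 − 0.799315) = 0.955922
Series ([0.955922], C, and D): 0.955922 × 0.838618 × 0.818731 = 0.6563

0.6563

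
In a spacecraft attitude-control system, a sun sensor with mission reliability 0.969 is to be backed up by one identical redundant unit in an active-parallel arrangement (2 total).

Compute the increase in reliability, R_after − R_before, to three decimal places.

0.030

R_before = 0.969
R_after = 1 − (1 − 0.969)^2 = 0.999
ΔR = 0.999 − 0.969 = 0.030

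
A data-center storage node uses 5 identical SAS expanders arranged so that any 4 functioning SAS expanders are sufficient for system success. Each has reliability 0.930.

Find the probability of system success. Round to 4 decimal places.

0.9575

R = Σ_{i=4}^{5} C(5,i) p^i (1−p)^{5−i} with p = 0.930
C(5,4)·0.930^4·0.070^1 = 0.261818
C(5,5)·0.930^5·0.070^0 = 0.695688
Sum = 0.9575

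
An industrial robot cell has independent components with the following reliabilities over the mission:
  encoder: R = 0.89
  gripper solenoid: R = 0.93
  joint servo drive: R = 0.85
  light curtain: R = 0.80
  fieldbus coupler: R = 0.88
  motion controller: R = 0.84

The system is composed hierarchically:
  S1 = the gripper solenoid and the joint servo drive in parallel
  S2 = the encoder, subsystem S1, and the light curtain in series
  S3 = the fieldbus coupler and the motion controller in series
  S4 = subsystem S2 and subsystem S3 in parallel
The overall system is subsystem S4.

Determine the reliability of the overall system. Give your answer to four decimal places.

0.9229

Parallel (gripper solenoid and joint servo drive): 1 − (1 − 0.930000)(1 − 0.850000) = 0.989500
Series (encoder, [0.989500], and light curtain): 0.890000 × 0.989500 × 0.800000 = 0.704524
Series (fieldbus coupler and motion controller): 0.880000 × 0.840000 = 0.739200
Parallel ([0.704524] and [0.739200]): 1 − (1 − 0.704524)(1 − 0.739200) = 0.9229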